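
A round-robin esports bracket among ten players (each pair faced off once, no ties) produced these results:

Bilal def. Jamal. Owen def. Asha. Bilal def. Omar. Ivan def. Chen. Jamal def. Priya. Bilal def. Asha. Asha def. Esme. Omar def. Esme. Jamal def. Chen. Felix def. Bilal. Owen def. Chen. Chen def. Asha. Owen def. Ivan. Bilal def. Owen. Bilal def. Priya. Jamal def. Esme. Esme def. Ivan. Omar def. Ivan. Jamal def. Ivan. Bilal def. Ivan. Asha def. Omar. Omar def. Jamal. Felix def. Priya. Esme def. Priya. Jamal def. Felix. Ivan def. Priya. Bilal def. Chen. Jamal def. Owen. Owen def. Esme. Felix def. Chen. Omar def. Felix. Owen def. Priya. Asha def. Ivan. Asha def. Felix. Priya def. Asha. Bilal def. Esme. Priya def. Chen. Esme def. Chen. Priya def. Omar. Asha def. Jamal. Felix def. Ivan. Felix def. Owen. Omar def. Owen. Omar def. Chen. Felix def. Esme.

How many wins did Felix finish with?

6

Felix's results: beat Owen, Chen, Ivan, Priya, Bilal, Esme; lost to Asha, Omar, Jamal.
That is 6 wins.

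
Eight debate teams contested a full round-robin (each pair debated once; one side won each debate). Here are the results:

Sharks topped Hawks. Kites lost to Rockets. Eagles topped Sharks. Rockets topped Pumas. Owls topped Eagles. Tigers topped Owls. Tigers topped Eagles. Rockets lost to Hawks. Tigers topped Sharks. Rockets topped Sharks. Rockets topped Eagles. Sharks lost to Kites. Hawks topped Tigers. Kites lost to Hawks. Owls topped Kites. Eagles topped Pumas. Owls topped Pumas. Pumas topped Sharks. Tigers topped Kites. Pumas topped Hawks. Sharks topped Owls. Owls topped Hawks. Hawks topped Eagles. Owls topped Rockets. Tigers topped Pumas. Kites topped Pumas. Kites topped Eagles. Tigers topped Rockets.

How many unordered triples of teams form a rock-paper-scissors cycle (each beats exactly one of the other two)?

13

Win totals: Eagles 2, Pumas 2, Kites 3, Owls 5, Hawks 4, Rockets 4, Tigers 6, Sharks 2.
A team with w wins dominates both others in C(w,2) triples; summing gives 1 + 1 + 3 + 10 + 6 + 6 + 15 + 1 = 43 transitive triples.
Total triples C(8,3) = 56, so cyclic triples = 56 − 43 = 13.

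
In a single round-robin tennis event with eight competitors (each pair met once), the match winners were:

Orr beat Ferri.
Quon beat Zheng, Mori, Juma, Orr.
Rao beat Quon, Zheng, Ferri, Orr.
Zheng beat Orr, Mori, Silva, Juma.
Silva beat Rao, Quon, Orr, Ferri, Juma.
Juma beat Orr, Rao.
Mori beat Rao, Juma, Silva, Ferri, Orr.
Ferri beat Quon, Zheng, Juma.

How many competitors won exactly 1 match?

Win totals: Ferri 3, Rao 4, Juma 2, Mori 5, Zheng 4, Quon 4, Orr 1, Silva 5.
Exactly 1: Orr — 1 competitor.

1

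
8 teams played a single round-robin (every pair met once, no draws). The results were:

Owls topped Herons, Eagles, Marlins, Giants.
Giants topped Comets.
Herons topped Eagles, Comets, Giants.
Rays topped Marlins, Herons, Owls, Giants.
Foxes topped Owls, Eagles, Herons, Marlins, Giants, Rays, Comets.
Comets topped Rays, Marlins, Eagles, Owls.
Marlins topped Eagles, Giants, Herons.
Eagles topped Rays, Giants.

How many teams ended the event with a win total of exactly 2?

1

Win totals: Foxes 7, Eagles 2, Owls 4, Giants 1, Marlins 3, Rays 4, Comets 4, Herons 3.
Exactly 2: Eagles — 1 team.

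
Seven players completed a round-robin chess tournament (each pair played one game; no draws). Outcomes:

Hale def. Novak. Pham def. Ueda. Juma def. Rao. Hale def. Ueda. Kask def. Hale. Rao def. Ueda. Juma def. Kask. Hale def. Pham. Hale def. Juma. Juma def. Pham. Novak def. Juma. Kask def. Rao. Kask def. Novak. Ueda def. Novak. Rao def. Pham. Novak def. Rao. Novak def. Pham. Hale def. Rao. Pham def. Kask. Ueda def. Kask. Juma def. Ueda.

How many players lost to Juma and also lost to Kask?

Juma beat: Rao, Kask, Pham, Ueda.
Kask beat: Hale, Novak, Rao.
Both beat: Rao — 1.

1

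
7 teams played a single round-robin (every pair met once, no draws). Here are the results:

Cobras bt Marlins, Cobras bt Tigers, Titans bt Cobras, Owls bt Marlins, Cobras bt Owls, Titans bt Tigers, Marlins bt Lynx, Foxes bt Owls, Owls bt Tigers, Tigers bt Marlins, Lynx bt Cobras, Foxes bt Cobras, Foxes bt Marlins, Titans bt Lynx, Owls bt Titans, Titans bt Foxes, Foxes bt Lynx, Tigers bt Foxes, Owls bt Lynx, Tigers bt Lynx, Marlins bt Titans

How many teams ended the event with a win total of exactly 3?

2

Win totals: Marlins 2, Owls 4, Tigers 3, Foxes 4, Cobras 3, Titans 4, Lynx 1.
Exactly 3: Tigers, Cobras — 2 teams.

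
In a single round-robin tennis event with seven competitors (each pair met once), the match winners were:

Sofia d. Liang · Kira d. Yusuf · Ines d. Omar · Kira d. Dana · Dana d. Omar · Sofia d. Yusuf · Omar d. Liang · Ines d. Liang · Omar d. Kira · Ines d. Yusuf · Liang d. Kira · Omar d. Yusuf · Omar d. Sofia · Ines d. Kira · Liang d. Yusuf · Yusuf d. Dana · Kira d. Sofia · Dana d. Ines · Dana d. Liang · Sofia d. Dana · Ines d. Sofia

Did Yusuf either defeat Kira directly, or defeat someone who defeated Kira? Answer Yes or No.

No

Yusuf did not beat Kira directly.
Yusuf beat Dana, but each of them lost to Kira. No two-step path.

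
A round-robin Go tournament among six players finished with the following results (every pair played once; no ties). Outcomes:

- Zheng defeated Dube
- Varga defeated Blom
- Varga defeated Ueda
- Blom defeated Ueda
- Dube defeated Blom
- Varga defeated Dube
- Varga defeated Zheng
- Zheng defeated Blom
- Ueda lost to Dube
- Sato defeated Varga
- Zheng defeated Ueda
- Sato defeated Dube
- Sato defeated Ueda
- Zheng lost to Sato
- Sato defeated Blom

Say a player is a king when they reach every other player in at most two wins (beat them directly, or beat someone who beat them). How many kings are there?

Sato reaches everyone (king).
Ueda cannot reach Sato, Dube, Blom, Zheng, Varga in two steps.
Dube cannot reach Sato, Zheng, Varga in two steps.
Blom cannot reach Sato, Dube, Zheng, Varga in two steps.
Zheng cannot reach Sato, Varga in two steps.
Varga cannot reach Sato in two steps.
Kings: Sato — 1.

1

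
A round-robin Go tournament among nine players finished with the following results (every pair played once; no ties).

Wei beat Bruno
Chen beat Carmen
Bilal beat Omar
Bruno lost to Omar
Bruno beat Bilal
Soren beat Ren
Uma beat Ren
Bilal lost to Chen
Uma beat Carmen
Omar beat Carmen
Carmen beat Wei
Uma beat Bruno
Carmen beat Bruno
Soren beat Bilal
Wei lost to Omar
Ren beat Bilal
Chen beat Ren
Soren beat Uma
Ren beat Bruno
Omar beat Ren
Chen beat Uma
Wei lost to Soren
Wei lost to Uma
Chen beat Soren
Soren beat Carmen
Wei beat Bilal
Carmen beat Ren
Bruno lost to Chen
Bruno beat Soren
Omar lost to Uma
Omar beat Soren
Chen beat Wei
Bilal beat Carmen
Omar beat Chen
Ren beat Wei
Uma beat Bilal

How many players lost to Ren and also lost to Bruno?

Ren beat: Bilal, Bruno, Wei.
Bruno beat: Bilal, Soren.
Both beat: Bilal — 1.

1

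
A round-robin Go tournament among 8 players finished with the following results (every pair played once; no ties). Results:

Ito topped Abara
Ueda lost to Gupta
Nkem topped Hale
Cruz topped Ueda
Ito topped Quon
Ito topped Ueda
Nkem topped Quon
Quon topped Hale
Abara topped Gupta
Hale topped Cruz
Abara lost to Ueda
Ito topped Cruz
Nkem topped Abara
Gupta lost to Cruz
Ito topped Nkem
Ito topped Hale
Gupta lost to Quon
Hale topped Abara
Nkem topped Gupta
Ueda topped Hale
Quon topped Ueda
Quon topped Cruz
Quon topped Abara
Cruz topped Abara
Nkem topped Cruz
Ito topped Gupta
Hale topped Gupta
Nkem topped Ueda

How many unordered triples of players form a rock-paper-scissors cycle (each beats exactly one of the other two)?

3

Win totals: Ueda 2, Quon 5, Abara 1, Hale 3, Nkem 6, Ito 7, Cruz 3, Gupta 1.
A player with w wins dominates both others in C(w,2) triples; summing gives 1 + 10 + 0 + 3 + 15 + 21 + 3 + 0 = 53 transitive triples.
Total triples C(8,3) = 56, so cyclic triples = 56 − 53 = 3.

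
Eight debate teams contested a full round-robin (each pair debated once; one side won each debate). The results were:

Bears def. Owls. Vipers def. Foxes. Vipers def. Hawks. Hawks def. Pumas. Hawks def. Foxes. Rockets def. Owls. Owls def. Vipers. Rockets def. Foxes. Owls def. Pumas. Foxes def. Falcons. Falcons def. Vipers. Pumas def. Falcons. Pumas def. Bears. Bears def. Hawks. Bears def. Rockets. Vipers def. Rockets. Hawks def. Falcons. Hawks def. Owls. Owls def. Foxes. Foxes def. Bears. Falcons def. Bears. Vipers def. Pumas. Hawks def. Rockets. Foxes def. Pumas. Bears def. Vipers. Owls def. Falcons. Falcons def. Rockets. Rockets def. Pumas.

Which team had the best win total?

Hawks

Win totals: Pumas 2, Hawks 5, Owls 4, Falcons 3, Foxes 3, Bears 4, Vipers 4, Rockets 3.
Hawks leads with 5 wins (next highest: 4).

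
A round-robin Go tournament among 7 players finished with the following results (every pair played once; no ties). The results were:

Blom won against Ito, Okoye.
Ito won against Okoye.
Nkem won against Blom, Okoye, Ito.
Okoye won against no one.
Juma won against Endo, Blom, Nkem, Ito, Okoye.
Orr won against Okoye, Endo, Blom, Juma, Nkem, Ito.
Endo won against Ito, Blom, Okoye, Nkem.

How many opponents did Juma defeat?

5

Juma's results: beat Blom, Endo, Ito, Nkem, Okoye; lost to Orr.
That is 5 wins.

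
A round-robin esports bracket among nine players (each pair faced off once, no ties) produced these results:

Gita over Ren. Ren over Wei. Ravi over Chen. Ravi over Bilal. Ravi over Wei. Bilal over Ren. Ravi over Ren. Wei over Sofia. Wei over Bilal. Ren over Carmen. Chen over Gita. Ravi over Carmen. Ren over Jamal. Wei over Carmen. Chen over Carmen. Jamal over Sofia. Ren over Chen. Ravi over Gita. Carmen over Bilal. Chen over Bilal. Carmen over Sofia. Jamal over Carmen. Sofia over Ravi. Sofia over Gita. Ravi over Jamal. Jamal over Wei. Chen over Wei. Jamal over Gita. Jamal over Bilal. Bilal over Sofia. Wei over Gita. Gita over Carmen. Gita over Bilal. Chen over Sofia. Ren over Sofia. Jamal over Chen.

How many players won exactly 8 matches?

0

Win totals: Sofia 2, Wei 4, Jamal 6, Carmen 2, Bilal 2, Ren 5, Gita 3, Chen 5, Ravi 7.
No player has exactly 8 wins.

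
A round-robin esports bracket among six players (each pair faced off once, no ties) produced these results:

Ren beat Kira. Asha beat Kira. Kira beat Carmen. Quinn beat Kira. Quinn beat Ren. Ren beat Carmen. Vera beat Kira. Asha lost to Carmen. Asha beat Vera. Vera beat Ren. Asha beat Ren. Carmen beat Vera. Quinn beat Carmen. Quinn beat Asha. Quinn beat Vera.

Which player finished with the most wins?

Win totals: Carmen 2, Vera 2, Ren 2, Asha 3, Quinn 5, Kira 1.
Quinn leads with 5 wins (next highest: 3).

Quinn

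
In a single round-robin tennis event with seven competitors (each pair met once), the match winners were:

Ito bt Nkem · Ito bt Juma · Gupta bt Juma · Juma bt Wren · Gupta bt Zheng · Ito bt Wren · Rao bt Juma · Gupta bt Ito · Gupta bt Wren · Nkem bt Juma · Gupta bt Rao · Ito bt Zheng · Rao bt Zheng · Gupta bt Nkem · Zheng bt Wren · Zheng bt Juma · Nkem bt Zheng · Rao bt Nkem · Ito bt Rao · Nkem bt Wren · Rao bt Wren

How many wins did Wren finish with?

Wren's results: beat no one; lost to Juma, Nkem, Zheng, Rao, Ito, Gupta.
That is 0 wins.

0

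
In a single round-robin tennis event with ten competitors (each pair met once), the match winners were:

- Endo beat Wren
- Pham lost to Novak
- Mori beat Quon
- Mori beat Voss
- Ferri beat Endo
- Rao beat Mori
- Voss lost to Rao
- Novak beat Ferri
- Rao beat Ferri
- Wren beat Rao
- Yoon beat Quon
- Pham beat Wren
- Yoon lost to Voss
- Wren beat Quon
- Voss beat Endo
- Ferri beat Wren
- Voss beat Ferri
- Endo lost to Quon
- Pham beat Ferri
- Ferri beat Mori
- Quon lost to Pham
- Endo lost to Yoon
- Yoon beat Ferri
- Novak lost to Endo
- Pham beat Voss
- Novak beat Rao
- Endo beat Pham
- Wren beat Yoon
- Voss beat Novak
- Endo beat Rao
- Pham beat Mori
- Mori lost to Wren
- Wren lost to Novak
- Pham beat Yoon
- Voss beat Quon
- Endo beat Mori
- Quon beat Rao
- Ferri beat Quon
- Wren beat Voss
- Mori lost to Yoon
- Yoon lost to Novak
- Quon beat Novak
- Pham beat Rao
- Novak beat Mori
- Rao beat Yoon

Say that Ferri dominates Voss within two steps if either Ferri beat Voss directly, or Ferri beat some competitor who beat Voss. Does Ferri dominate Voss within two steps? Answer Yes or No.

Yes

Ferri did not beat Voss directly.
Ferri beat Quon, Wren, Endo, Mori. Of those, Wren beat Voss.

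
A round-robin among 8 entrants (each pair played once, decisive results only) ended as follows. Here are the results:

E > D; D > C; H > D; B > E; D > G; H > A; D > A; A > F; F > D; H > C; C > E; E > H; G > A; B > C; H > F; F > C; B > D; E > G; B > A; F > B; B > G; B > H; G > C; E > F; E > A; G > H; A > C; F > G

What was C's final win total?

C's results: beat E; lost to A, B, D, F, G, H.
That is 1 win.

1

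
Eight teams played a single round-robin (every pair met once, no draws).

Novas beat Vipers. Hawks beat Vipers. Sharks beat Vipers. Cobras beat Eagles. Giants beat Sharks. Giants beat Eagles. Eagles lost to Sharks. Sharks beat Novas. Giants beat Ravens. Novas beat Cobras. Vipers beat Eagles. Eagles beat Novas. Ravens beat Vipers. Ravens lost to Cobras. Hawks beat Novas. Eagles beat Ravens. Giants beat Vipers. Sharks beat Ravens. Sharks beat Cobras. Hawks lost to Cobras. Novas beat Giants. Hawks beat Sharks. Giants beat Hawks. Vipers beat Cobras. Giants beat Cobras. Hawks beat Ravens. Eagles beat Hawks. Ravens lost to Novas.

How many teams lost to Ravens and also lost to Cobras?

0

Ravens beat: Vipers.
Cobras beat: Eagles, Hawks, Ravens.
No one was beaten by both.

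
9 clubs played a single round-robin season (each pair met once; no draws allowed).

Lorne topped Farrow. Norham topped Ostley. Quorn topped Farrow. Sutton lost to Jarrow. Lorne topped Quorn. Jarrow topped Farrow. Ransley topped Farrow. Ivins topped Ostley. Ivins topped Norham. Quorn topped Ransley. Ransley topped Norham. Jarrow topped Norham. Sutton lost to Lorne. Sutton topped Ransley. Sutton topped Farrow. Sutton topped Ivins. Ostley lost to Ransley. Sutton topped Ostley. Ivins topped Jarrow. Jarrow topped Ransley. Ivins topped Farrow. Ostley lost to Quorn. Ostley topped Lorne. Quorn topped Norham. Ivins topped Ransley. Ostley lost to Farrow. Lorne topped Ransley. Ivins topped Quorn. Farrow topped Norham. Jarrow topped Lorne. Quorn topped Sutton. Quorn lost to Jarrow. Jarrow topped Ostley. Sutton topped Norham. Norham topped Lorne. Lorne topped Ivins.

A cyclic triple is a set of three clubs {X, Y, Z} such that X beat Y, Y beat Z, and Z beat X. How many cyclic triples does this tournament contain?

13

Win totals: Jarrow 7, Quorn 5, Ostley 1, Norham 2, Farrow 2, Lorne 5, Ivins 6, Sutton 5, Ransley 3.
A club with w wins dominates both others in C(w,2) triples; summing gives 21 + 10 + 0 + 1 + 1 + 10 + 15 + 10 + 3 = 71 transitive triples.
Total triples C(9,3) = 84, so cyclic triples = 84 − 71 = 13.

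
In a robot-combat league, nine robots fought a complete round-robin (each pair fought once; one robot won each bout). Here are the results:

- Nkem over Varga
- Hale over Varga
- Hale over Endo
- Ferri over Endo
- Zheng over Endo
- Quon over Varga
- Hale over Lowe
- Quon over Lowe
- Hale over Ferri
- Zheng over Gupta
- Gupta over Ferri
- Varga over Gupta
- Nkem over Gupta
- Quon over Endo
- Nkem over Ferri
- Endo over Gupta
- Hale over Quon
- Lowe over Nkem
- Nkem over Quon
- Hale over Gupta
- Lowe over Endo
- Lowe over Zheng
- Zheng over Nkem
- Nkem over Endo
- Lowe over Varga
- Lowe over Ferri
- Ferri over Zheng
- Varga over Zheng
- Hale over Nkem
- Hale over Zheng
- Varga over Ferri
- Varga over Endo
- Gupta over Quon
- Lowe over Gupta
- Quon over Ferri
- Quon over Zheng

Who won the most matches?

Hale

Win totals: Ferri 2, Varga 4, Zheng 3, Gupta 2, Nkem 5, Hale 8, Lowe 6, Quon 5, Endo 1.
Hale leads with 8 wins (next highest: 6).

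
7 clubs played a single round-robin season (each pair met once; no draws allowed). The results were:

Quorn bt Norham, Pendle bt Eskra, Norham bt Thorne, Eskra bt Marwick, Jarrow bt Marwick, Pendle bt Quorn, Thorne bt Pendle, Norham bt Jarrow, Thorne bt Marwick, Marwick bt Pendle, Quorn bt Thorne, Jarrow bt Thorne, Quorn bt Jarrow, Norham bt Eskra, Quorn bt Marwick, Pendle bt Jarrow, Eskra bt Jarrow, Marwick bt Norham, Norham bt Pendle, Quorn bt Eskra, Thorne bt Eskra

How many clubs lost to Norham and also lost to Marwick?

Norham beat: Thorne, Jarrow, Eskra, Pendle.
Marwick beat: Norham, Pendle.
Both beat: Pendle — 1.

1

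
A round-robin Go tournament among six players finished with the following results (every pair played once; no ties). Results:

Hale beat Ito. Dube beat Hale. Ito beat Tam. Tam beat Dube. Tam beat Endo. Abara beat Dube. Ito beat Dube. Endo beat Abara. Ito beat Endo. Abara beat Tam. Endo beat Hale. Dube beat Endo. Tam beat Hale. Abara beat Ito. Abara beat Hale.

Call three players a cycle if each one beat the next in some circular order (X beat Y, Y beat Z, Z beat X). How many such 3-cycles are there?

6

Of the C(6,3) = 20 triples, the cyclic ones are: {Ito, Abara, Endo}; {Ito, Hale, Dube}; {Ito, Hale, Tam}; {Ito, Hale, Endo}; {Abara, Dube, Endo}; {Abara, Tam, Endo}.
That is 6.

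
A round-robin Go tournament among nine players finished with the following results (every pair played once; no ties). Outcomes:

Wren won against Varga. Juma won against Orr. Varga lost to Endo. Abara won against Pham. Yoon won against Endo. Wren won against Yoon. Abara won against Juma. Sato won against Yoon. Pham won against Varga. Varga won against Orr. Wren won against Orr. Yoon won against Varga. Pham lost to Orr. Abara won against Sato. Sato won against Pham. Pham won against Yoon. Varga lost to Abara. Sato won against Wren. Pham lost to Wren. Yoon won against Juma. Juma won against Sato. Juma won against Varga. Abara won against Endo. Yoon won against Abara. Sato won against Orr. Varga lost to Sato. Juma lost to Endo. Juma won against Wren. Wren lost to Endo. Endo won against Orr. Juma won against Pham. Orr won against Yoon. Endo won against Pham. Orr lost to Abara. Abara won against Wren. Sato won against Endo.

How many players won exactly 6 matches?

1

Win totals: Yoon 4, Pham 2, Varga 1, Juma 5, Orr 2, Wren 4, Sato 6, Endo 5, Abara 7.
Exactly 6: Sato — 1 player.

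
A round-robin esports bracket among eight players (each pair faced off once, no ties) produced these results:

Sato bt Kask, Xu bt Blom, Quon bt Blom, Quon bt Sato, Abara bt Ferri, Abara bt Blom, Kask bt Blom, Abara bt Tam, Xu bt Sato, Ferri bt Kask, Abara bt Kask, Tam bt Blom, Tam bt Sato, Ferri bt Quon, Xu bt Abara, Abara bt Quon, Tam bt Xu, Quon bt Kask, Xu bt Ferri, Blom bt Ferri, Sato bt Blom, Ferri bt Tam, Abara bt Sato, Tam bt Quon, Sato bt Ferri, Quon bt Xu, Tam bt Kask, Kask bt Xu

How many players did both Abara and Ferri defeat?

Abara beat: Sato, Blom, Tam, Ferri, Quon, Kask.
Ferri beat: Tam, Quon, Kask.
Both beat: Tam, Quon, Kask — 3.

3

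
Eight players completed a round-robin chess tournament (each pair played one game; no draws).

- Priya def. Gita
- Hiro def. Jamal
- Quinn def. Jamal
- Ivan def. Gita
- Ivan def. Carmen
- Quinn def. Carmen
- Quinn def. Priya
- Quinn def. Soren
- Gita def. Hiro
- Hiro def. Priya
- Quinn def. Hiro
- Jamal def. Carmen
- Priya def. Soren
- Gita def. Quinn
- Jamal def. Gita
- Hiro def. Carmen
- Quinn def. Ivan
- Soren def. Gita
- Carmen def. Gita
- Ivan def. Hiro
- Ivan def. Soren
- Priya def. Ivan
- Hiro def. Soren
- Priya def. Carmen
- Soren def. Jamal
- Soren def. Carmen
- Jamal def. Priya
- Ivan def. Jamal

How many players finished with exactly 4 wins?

2

Win totals: Soren 3, Ivan 5, Carmen 1, Jamal 3, Hiro 4, Quinn 6, Gita 2, Priya 4.
Exactly 4: Hiro, Priya — 2 players.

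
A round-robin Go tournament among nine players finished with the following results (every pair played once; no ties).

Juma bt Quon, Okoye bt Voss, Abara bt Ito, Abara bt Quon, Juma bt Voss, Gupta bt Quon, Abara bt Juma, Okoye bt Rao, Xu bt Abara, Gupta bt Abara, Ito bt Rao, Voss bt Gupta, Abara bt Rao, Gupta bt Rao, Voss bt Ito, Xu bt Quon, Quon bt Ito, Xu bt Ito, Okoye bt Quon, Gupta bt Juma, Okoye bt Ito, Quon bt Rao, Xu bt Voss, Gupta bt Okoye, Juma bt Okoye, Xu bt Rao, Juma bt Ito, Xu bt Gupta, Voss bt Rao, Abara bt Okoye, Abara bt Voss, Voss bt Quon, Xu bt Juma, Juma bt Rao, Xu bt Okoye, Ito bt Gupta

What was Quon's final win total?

Quon's results: beat Rao, Ito; lost to Abara, Xu, Gupta, Okoye, Juma, Voss.
That is 2 wins.

2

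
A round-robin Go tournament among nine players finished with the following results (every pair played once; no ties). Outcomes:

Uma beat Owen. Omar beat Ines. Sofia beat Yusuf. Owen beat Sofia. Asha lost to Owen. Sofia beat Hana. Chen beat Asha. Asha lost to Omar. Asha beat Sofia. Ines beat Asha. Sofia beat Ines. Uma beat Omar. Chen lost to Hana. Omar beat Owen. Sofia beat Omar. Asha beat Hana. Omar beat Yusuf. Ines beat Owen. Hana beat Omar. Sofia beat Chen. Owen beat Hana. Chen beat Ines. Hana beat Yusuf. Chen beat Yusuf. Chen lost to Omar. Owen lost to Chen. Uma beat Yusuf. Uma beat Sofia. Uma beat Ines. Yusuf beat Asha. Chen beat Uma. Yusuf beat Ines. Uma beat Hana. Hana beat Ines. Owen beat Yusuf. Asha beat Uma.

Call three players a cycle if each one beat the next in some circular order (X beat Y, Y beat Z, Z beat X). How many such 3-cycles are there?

22

Win totals: Hana 4, Omar 5, Owen 4, Ines 2, Asha 3, Chen 5, Yusuf 2, Uma 6, Sofia 5.
A player with w wins dominates both others in C(w,2) triples; summing gives 6 + 10 + 6 + 1 + 3 + 10 + 1 + 15 + 10 = 62 transitive triples.
Total triples C(9,3) = 84, so cyclic triples = 84 − 62 = 22.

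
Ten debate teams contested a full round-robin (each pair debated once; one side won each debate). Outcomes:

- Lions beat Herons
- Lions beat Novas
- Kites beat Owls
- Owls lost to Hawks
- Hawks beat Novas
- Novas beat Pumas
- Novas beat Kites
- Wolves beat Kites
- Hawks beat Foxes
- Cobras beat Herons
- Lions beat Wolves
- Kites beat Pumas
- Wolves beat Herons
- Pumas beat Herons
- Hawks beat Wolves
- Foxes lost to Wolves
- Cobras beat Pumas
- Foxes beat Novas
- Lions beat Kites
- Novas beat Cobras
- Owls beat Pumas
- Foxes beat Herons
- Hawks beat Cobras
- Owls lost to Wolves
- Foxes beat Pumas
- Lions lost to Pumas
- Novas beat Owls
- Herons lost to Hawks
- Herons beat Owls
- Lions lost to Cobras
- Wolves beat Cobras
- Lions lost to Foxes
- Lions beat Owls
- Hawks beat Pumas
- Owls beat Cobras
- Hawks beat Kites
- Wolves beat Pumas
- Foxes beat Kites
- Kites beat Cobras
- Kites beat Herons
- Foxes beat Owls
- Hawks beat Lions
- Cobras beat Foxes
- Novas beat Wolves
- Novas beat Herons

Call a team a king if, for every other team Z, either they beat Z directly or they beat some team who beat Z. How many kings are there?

1

Pumas cannot reach Cobras, Foxes, Hawks in two steps.
Cobras cannot reach Hawks in two steps.
Kites cannot reach Novas, Hawks, Wolves in two steps.
Novas cannot reach Hawks in two steps.
Foxes cannot reach Hawks in two steps.
Hawks reaches everyone (king).
Lions cannot reach Hawks in two steps.
Wolves cannot reach Hawks in two steps.
Herons cannot reach Kites, Novas, Foxes, Hawks, Lions, Wolves in two steps.
Owls cannot reach Kites, Novas, Hawks, Wolves in two steps.
Kings: Hawks — 1.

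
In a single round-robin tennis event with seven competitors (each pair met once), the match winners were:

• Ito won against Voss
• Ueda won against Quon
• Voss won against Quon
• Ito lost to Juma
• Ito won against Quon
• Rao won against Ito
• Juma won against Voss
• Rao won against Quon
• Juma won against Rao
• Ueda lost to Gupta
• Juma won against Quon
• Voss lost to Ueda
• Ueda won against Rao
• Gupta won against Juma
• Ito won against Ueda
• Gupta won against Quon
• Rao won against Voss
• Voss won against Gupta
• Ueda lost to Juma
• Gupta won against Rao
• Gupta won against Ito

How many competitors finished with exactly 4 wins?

Win totals: Gupta 5, Ito 3, Ueda 3, Juma 5, Rao 3, Voss 2, Quon 0.
No competitor has exactly 4 wins.

0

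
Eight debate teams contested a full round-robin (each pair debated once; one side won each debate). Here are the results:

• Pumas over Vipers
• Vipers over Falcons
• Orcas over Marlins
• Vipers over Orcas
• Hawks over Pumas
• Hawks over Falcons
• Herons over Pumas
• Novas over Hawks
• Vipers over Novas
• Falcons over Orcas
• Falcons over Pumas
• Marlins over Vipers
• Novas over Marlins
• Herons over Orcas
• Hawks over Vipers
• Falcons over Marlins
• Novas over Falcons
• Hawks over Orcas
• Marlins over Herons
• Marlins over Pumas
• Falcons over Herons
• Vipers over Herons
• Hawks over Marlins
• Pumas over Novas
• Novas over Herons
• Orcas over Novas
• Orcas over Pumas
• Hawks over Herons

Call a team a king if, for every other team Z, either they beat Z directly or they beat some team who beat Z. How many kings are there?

5

Pumas reaches everyone (king).
Falcons cannot reach Hawks in two steps.
Vipers reaches everyone (king).
Novas reaches everyone (king).
Hawks reaches everyone (king).
Marlins cannot reach Hawks in two steps.
Herons cannot reach Falcons, Hawks in two steps.
Orcas reaches everyone (king).
Kings: Pumas, Vipers, Novas, Hawks, Orcas — 5.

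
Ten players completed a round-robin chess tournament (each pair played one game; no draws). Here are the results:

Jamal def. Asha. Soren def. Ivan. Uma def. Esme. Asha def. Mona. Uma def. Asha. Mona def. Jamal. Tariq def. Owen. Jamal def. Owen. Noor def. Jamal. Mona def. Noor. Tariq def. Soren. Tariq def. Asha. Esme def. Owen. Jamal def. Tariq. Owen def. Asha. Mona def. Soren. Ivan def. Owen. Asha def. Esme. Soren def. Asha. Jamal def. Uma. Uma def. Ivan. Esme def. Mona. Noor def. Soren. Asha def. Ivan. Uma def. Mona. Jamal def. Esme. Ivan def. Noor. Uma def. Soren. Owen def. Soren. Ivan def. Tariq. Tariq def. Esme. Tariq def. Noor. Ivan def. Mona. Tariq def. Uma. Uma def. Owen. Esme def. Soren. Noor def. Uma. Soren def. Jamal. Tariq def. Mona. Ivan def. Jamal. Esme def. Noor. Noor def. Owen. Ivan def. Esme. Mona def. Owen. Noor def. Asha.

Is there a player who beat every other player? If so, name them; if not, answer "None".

None

Highest win total is Tariq with 7 (out of 9 possible).
Tariq lost to Jamal, Ivan, so no player went undefeated.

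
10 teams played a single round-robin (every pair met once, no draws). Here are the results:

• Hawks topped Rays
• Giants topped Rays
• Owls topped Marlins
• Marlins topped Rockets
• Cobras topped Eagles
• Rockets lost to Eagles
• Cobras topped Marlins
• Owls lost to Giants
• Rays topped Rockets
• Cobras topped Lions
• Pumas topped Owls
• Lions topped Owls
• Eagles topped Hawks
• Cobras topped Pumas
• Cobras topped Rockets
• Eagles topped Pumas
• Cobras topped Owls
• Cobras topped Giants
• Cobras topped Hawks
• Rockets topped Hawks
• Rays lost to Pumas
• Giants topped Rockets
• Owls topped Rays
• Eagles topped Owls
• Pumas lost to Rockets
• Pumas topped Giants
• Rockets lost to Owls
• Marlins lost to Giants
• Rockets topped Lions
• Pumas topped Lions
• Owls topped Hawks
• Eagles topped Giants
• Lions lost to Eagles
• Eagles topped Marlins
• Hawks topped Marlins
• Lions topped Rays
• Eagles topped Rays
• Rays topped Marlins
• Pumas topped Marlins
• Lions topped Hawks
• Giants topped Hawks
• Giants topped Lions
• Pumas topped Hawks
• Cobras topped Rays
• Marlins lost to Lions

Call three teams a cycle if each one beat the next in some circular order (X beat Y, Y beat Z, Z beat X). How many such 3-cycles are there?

Win totals: Marlins 1, Giants 6, Eagles 8, Hawks 2, Rays 2, Pumas 6, Owls 4, Cobras 9, Lions 4, Rockets 3.
A team with w wins dominates both others in C(w,2) triples; summing gives 0 + 15 + 28 + 1 + 1 + 15 + 6 + 36 + 6 + 3 = 111 transitive triples.
Total triples C(10,3) = 120, so cyclic triples = 120 − 111 = 9.

9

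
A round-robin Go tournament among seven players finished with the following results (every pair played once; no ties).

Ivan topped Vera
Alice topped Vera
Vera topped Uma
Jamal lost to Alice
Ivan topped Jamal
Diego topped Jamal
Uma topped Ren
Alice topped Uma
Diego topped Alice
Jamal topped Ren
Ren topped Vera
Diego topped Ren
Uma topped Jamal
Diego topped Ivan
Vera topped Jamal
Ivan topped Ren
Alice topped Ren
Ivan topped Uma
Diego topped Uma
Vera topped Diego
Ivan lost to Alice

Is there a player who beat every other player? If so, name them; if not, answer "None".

None

Highest win total is Diego with 5 (out of 6 possible).
Diego lost to Vera, so no player went undefeated.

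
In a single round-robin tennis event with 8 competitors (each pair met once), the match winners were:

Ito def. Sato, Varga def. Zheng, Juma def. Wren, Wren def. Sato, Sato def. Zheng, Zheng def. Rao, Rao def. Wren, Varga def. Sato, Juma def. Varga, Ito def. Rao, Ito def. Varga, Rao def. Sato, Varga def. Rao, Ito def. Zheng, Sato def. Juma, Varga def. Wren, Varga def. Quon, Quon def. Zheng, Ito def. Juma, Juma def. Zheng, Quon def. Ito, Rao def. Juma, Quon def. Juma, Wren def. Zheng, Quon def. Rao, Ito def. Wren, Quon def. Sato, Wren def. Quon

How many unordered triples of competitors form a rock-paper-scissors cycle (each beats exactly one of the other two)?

Win totals: Varga 5, Sato 2, Ito 6, Wren 3, Juma 3, Quon 5, Zheng 1, Rao 3.
A competitor with w wins dominates both others in C(w,2) triples; summing gives 10 + 1 + 15 + 3 + 3 + 10 + 0 + 3 = 45 transitive triples.
Total triples C(8,3) = 56, so cyclic triples = 56 − 45 = 11.

11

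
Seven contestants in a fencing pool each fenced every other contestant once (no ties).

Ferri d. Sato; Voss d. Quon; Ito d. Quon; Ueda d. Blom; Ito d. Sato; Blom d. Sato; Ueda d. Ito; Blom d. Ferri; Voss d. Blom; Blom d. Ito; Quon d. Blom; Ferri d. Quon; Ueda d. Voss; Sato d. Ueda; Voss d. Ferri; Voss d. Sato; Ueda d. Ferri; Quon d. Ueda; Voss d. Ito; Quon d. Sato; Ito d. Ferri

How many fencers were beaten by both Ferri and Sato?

0

Ferri beat: Sato, Quon.
Sato beat: Ueda.
No one was beaten by both.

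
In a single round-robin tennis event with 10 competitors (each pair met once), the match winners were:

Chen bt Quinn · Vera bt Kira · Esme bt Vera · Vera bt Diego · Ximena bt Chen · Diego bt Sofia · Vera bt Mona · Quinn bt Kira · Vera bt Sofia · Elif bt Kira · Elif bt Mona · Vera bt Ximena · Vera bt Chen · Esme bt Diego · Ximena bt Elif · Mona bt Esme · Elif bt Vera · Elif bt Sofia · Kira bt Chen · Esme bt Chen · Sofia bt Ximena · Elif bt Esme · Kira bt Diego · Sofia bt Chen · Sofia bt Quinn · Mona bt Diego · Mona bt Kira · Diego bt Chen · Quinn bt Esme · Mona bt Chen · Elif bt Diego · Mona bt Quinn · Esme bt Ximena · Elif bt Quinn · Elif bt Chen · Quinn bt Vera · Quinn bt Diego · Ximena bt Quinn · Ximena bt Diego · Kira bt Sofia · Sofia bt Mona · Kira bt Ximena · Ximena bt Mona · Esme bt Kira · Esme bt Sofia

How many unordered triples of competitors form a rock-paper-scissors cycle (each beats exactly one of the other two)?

23

Win totals: Sofia 4, Diego 2, Quinn 4, Mona 5, Vera 6, Ximena 5, Esme 6, Kira 4, Chen 1, Elif 8.
A competitor with w wins dominates both others in C(w,2) triples; summing gives 6 + 1 + 6 + 10 + 15 + 10 + 15 + 6 + 0 + 28 = 97 transitive triples.
Total triples C(10,3) = 120, so cyclic triples = 120 − 97 = 23.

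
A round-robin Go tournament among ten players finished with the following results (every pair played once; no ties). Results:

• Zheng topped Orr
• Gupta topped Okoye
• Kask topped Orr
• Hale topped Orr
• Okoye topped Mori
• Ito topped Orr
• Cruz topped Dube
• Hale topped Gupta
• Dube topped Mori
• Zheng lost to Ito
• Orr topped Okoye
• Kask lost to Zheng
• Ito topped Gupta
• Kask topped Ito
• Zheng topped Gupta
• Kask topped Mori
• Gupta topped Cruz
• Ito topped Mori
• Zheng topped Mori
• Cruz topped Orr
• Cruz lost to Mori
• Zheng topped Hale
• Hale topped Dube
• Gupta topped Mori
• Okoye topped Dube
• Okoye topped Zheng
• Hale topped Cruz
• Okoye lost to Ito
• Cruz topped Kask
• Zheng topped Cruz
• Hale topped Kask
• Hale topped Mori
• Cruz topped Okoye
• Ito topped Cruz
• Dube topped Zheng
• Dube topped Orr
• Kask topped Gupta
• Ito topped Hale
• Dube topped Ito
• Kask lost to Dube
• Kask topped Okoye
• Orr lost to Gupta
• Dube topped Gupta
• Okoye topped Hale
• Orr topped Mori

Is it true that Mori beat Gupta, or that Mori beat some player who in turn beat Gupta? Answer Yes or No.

No

Mori did not beat Gupta directly.
Mori beat Cruz, but each of them lost to Gupta. No two-step path.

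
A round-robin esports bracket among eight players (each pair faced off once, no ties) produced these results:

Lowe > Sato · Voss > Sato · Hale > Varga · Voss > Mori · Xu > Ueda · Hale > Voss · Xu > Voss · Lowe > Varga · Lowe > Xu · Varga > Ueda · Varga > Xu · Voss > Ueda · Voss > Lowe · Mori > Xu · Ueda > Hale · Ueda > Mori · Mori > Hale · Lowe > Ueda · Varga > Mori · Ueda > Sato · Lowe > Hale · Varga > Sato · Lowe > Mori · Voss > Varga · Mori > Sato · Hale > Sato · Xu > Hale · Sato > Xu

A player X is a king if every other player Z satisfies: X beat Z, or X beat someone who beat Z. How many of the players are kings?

Mori cannot reach Lowe in two steps.
Sato cannot reach Mori, Varga, Lowe in two steps.
Voss reaches everyone (king).
Hale reaches everyone (king).
Varga cannot reach Lowe in two steps.
Xu reaches everyone (king).
Ueda cannot reach Lowe in two steps.
Lowe reaches everyone (king).
Kings: Voss, Hale, Xu, Lowe — 4.

4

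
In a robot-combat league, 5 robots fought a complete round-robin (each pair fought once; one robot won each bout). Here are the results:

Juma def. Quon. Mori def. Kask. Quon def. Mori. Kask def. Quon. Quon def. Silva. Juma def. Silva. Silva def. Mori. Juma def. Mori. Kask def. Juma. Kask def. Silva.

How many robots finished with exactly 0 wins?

Win totals: Mori 1, Quon 2, Juma 3, Silva 1, Kask 3.
No robot has exactly 0 wins.

0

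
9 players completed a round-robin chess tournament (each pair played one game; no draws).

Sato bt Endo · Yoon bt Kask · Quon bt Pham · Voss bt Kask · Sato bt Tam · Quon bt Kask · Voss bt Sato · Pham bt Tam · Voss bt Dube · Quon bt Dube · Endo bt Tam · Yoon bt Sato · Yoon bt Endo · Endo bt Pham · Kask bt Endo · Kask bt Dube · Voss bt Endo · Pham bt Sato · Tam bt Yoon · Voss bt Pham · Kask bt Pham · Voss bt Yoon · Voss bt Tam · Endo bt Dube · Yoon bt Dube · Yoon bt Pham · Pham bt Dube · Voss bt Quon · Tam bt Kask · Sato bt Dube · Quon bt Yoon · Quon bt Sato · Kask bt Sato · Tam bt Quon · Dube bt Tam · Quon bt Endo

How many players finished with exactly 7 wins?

0

Win totals: Pham 3, Yoon 5, Dube 1, Tam 3, Kask 4, Voss 8, Endo 3, Sato 3, Quon 6.
No player has exactly 7 wins.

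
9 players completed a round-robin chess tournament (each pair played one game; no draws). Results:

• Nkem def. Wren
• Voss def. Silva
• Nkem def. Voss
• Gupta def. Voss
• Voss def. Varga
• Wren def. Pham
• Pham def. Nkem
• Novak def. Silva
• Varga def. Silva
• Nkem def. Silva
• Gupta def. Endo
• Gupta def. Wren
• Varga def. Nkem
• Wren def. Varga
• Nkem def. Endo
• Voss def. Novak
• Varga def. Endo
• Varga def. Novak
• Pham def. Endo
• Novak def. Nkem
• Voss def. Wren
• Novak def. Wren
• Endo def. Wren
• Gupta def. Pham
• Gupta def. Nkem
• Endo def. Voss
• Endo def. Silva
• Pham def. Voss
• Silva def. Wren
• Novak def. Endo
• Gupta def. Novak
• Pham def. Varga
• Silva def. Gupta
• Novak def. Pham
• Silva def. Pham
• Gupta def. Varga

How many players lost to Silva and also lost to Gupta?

Silva beat: Wren, Pham, Gupta.
Gupta beat: Nkem, Voss, Varga, Novak, Wren, Pham, Endo.
Both beat: Wren, Pham — 2.

2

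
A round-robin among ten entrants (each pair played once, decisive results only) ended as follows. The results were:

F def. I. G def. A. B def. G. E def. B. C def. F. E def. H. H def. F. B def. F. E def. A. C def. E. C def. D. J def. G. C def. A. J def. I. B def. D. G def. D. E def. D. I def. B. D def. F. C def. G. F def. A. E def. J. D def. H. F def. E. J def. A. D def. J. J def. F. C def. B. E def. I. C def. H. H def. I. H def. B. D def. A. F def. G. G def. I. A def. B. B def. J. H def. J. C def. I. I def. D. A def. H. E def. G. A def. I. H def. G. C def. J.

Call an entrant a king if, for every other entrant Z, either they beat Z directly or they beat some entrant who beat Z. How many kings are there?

A cannot reach C, E in two steps.
B cannot reach C in two steps.
C reaches everyone (king).
D cannot reach C in two steps.
E cannot reach C in two steps.
F cannot reach C in two steps.
G cannot reach C, E in two steps.
H cannot reach C in two steps.
I cannot reach C, E in two steps.
J cannot reach C in two steps.
Kings: C — 1.

1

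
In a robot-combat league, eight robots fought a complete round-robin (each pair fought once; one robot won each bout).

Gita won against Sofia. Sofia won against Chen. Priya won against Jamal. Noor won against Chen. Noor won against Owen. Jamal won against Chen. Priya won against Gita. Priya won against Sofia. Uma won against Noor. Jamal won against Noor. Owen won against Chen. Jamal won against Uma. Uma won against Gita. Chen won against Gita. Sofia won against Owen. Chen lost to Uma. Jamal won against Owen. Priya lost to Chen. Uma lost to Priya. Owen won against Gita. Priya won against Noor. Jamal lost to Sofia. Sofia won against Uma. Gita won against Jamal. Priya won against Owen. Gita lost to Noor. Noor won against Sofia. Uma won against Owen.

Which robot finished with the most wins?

Priya

Win totals: Jamal 4, Noor 4, Chen 2, Priya 6, Gita 2, Uma 4, Sofia 4, Owen 2.
Priya leads with 6 wins (next highest: 4).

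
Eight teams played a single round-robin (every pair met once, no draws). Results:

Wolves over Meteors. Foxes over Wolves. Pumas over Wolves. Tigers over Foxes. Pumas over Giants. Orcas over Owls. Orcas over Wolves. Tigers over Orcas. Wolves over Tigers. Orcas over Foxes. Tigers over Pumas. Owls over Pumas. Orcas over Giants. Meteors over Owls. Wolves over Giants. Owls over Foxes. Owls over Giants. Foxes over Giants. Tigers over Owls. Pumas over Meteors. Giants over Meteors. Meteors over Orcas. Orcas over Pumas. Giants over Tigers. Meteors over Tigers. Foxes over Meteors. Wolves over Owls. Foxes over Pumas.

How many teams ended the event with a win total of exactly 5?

1

Win totals: Foxes 4, Pumas 3, Giants 2, Tigers 4, Owls 3, Orcas 5, Meteors 3, Wolves 4.
Exactly 5: Orcas — 1 team.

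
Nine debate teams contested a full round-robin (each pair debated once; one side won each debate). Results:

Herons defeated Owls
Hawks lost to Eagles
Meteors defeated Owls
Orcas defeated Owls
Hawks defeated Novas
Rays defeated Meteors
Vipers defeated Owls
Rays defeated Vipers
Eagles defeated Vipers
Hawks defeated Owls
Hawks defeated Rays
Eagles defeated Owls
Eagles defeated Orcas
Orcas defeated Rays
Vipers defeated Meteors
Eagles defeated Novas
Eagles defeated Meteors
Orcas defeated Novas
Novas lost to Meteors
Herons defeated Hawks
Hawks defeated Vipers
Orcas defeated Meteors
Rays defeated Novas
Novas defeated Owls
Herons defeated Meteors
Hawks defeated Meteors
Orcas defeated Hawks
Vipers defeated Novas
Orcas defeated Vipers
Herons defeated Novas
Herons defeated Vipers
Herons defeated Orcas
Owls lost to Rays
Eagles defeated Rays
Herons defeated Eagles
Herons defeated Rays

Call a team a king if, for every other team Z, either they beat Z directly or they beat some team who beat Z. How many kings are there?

Orcas cannot reach Herons, Eagles in two steps.
Meteors cannot reach Orcas, Vipers, Herons, Eagles, Rays, Hawks in two steps.
Novas cannot reach Orcas, Meteors, Vipers, Herons, Eagles, Rays, Hawks in two steps.
Vipers cannot reach Orcas, Herons, Eagles, Rays, Hawks in two steps.
Herons reaches everyone (king).
Owls cannot reach Orcas, Meteors, Novas, Vipers, Herons, Eagles, Rays, Hawks in two steps.
Eagles cannot reach Herons in two steps.
Rays cannot reach Orcas, Herons, Eagles, Hawks in two steps.
Hawks cannot reach Orcas, Herons, Eagles in two steps.
Kings: Herons — 1.

1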